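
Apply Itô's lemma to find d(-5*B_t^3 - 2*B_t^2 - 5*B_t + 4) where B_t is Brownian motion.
d(-5*B_t^3 - 2*B_t^2 - 5*B_t + 4) = (-15*B_t - 2) dt + (-15*B_t^2 - 4*B_t - 5) dB_t

Itô's formula for f(B_t) gives d f(B_t) = f'(B_t) dB_t + (1/2) f''(B_t) dt. Compute derivatives of f(x) = -5*x^3 - 2*x^2 - 5*x + 4:
  f'(x)  = -15*x^2 - 4*x - 5
  f''(x) = -30*x - 4
Substitute x = B_t and multiply the f'' term by 1/2:
  drift     = (1/2) * (-30*x - 4) evaluated at B_t = -15*B_t - 2
  diffusion = (-15*x^2 - 4*x - 5) evaluated at B_t = -15*B_t^2 - 4*B_t - 5
Therefore d(-5*B_t^3 - 2*B_t^2 - 5*B_t + 4) = (-15*B_t - 2) dt + (-15*B_t^2 - 4*B_t - 5) dB_t.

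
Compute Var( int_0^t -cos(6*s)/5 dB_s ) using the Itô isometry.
Var = t/50 + sin(12*t)/600

The Itô integral of a deterministic integrand f(s) has mean 0 because each increment f(s) * (B_{s+ds} - B_s) has mean 0. By the Itô isometry:
  Var( int_0^t f(s) dB_s ) = E[ (int_0^t f(s) dB_s)^2 ] = int_0^t f(s)^2 ds.
Here f(s) = -cos(6*s)/5, so f(s)^2 = cos(6*s)^2/25. Integrate:
  int_0^t (cos(6*s)^2/25) ds = t/50 + sin(12*t)/600.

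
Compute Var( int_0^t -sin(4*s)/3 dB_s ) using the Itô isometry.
Var = t/18 - sin(4*t)*cos(4*t)/72

The Itô integral of a deterministic integrand f(s) has mean 0 because each increment f(s) * (B_{s+ds} - B_s) has mean 0. By the Itô isometry:
  Var( int_0^t f(s) dB_s ) = E[ (int_0^t f(s) dB_s)^2 ] = int_0^t f(s)^2 ds.
Here f(s) = -sin(4*s)/3, so f(s)^2 = sin(4*s)^2/9. Integrate:
  int_0^t (sin(4*s)^2/9) ds = t/18 - sin(4*t)*cos(4*t)/72.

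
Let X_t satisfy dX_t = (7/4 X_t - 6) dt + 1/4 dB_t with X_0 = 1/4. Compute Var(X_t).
Var(X_t) = exp(7*t/2)/56 - 1/56

The variance V(t) = Var(X_t) satisfies V'(t) = 2 a V(t) + c^2 with V(0) = 0 (drift coefficient is linear in X, diffusion is constant). With a = 7/4, c = 1/4, the solution is
  V(t) = (c^2 / (2 a)) * (exp(2 a t) - 1)
       = ((1/4)^2 / (2*(7/4))) * (exp((7/2) t) - 1)
       = exp(7*t/2)/56 - 1/56.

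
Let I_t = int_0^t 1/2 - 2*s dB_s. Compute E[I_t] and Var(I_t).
E[I_t] = 0; Var(I_t) = t*(16*t^2 - 12*t + 3)/12

The Itô integral of a deterministic integrand f(s) has mean 0 because each increment f(s) * (B_{s+ds} - B_s) has mean 0. By the Itô isometry:
  Var( int_0^t f(s) dB_s ) = E[ (int_0^t f(s) dB_s)^2 ] = int_0^t f(s)^2 ds.
Here f(s) = 1/2 - 2*s, so f(s)^2 = (4*s - 1)^2/4. Integrate:
  int_0^t ((4*s - 1)^2/4) ds = t*(16*t^2 - 12*t + 3)/12.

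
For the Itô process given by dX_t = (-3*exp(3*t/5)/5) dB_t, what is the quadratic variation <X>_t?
<X>_t = 3*exp(6*t/5)/10 - 3/10

For an Itô process dX_t = a(t) dt + b(t) dB_t, the quadratic variation is <X>_t = int_0^t b(s)^2 ds (the drift term does not contribute). Here b(s) = -3*exp(3*s/5)/5, so
  b(s)^2 = 9*exp(6*s/5)/25.
Integrating from 0 to t:
  <X>_t = int_0^t (9*exp(6*s/5)/25) ds = 3*exp(6*t/5)/10 - 3/10.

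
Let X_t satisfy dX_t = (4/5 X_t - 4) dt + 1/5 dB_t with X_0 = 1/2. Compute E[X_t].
E[X_t] = 5 - 9*exp(4*t/5)/2

Taking expectations and using E[dB_t] = 0, the mean m(t) = E[X_t] satisfies the ODE m'(t) = a m(t) + b with m(0) = x_0. With a = 4/5, b = -4, x_0 = 1/2, the solution is
  m(t) = x_0 * exp(a t) + (b/a) * (exp(a t) - 1)
       = (1/2) * exp((4/5) t) + ((-4)/(4/5)) * (exp((4/5) t) - 1)
       = 5 - 9*exp(4*t/5)/2.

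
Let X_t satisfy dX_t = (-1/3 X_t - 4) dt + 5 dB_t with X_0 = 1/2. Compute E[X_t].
E[X_t] = -12 + 25*exp(-t/3)/2

Taking expectations and using E[dB_t] = 0, the mean m(t) = E[X_t] satisfies the ODE m'(t) = a m(t) + b with m(0) = x_0. With a = -1/3, b = -4, x_0 = 1/2, the solution is
  m(t) = x_0 * exp(a t) + (b/a) * (exp(a t) - 1)
       = (1/2) * exp((-1/3) t) + ((-4)/(-1/3)) * (exp((-1/3) t) - 1)
       = -12 + 25*exp(-t/3)/2.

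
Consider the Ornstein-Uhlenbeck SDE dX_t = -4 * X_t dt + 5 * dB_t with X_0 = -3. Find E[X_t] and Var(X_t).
E[X_t] = -3*exp(-4*t); Var(X_t) = 25/8 - 25*exp(-8*t)/8

The OU SDE dX = -theta X dt + sigma dB admits the integrating factor exp(theta t): d(exp(theta t) X_t) = sigma exp(theta t) dB_t. Integrating from 0 to t:
  X_t = x_0 * exp(-theta t) + sigma * int_0^t exp(-theta (t-s)) dB_s.
The Itô integral has mean 0 and (by the Itô isometry) variance sigma^2 * int_0^t exp(-2 theta (t - s)) ds = sigma^2 * (1 - exp(-2 theta t)) / (2 theta).
With theta = 4, sigma = 5, x_0 = -3:
  E[X_t] = -3 * exp(-4 t) = -3*exp(-4*t)
  Var(X_t) = (5)^2 * (1 - exp(-2*4 t)) / (2 * 4) = 25/8 - 25*exp(-8*t)/8.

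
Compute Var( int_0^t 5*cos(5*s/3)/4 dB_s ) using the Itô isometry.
Var = 25*t/32 + 15*sin(10*t/3)/64

The Itô integral of a deterministic integrand f(s) has mean 0 because each increment f(s) * (B_{s+ds} - B_s) has mean 0. By the Itô isometry:
  Var( int_0^t f(s) dB_s ) = E[ (int_0^t f(s) dB_s)^2 ] = int_0^t f(s)^2 ds.
Here f(s) = 5*cos(5*s/3)/4, so f(s)^2 = 25*cos(5*s/3)^2/16. Integrate:
  int_0^t (25*cos(5*s/3)^2/16) ds = 25*t/32 + 15*sin(10*t/3)/64.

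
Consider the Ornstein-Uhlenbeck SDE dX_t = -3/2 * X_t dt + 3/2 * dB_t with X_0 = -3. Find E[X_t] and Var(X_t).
E[X_t] = -3*exp(-3*t/2); Var(X_t) = 3/4 - 3*exp(-3*t)/4

The OU SDE dX = -theta X dt + sigma dB admits the integrating factor exp(theta t): d(exp(theta t) X_t) = sigma exp(theta t) dB_t. Integrating from 0 to t:
  X_t = x_0 * exp(-theta t) + sigma * int_0^t exp(-theta (t-s)) dB_s.
The Itô integral has mean 0 and (by the Itô isometry) variance sigma^2 * int_0^t exp(-2 theta (t - s)) ds = sigma^2 * (1 - exp(-2 theta t)) / (2 theta).
With theta = 3/2, sigma = 3/2, x_0 = -3:
  E[X_t] = -3 * exp(-3/2 t) = -3*exp(-3*t/2)
  Var(X_t) = (3/2)^2 * (1 - exp(-2*3/2 t)) / (2 * 3/2) = 3/4 - 3*exp(-3*t)/4.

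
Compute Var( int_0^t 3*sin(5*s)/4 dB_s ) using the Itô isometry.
Var = 9*t/32 - 9*sin(10*t)/320

The Itô integral of a deterministic integrand f(s) has mean 0 because each increment f(s) * (B_{s+ds} - B_s) has mean 0. By the Itô isometry:
  Var( int_0^t f(s) dB_s ) = E[ (int_0^t f(s) dB_s)^2 ] = int_0^t f(s)^2 ds.
Here f(s) = 3*sin(5*s)/4, so f(s)^2 = 9*sin(5*s)^2/16. Integrate:
  int_0^t (9*sin(5*s)^2/16) ds = 9*t/32 - 9*sin(10*t)/320.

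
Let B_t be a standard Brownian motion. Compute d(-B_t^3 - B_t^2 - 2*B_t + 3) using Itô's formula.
d(-B_t^3 - B_t^2 - 2*B_t + 3) = (-3*B_t - 1) dt + (-3*B_t^2 - 2*B_t - 2) dB_t

Itô's formula for f(B_t) gives d f(B_t) = f'(B_t) dB_t + (1/2) f''(B_t) dt. Compute derivatives of f(x) = -x^3 - x^2 - 2*x + 3:
  f'(x)  = -3*x^2 - 2*x - 2
  f''(x) = -6*x - 2
Substitute x = B_t and multiply the f'' term by 1/2:
  drift     = (1/2) * (-6*x - 2) evaluated at B_t = -3*B_t - 1
  diffusion = (-3*x^2 - 2*x - 2) evaluated at B_t = -3*B_t^2 - 2*B_t - 2
Therefore d(-B_t^3 - B_t^2 - 2*B_t + 3) = (-3*B_t - 1) dt + (-3*B_t^2 - 2*B_t - 2) dB_t.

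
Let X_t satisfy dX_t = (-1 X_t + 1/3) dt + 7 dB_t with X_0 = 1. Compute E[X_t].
E[X_t] = (exp(t) + 2)*exp(-t)/3

Taking expectations and using E[dB_t] = 0, the mean m(t) = E[X_t] satisfies the ODE m'(t) = a m(t) + b with m(0) = x_0. With a = -1, b = 1/3, x_0 = 1, the solution is
  m(t) = x_0 * exp(a t) + (b/a) * (exp(a t) - 1)
       = 1 * exp((-1) t) + ((1/3)/(-1)) * (exp((-1) t) - 1)
       = (exp(t) + 2)*exp(-t)/3.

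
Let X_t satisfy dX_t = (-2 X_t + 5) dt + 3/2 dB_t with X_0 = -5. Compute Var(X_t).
Var(X_t) = 9/16 - 9*exp(-4*t)/16

The variance V(t) = Var(X_t) satisfies V'(t) = 2 a V(t) + c^2 with V(0) = 0 (drift coefficient is linear in X, diffusion is constant). With a = -2, c = 3/2, the solution is
  V(t) = (c^2 / (2 a)) * (exp(2 a t) - 1)
       = ((3/2)^2 / (2*(-2))) * (exp((-4) t) - 1)
       = 9/16 - 9*exp(-4*t)/16.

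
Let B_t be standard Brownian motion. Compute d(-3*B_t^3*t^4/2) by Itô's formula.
d(-3*B_t^3*t^4/2) = (3*B_t*t^3*(-4*B_t^2 - 3*t)/2) dt + (-9*B_t^2*t^4/2) dB_t

Itô's formula for f(t, x): d f(t, B_t) = (f_t + (1/2) f_xx) dt + f_x dB_t. Compute partials of f(t, x) = -3*t^4*x^3/2:
  f_t(t,x)  = -6*t^3*x^3
  f_x(t,x)  = -9*t^4*x^2/2
  f_xx(t,x) = -9*t^4*x
Assemble drift = f_t + (1/2) f_xx = 3*t^3*x*(-3*t - 4*x^2)/2 and diffusion = f_x = -9*t^4*x^2/2. Substituting x = B_t:
  d(-3*B_t^3*t^4/2) = (3*B_t*t^3*(-4*B_t^2 - 3*t)/2) dt + (-9*B_t^2*t^4/2) dB_t.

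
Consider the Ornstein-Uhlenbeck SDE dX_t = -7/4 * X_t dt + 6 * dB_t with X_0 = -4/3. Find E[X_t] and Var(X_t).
E[X_t] = -4*exp(-7*t/4)/3; Var(X_t) = 72/7 - 72*exp(-7*t/2)/7

The OU SDE dX = -theta X dt + sigma dB admits the integrating factor exp(theta t): d(exp(theta t) X_t) = sigma exp(theta t) dB_t. Integrating from 0 to t:
  X_t = x_0 * exp(-theta t) + sigma * int_0^t exp(-theta (t-s)) dB_s.
The Itô integral has mean 0 and (by the Itô isometry) variance sigma^2 * int_0^t exp(-2 theta (t - s)) ds = sigma^2 * (1 - exp(-2 theta t)) / (2 theta).
With theta = 7/4, sigma = 6, x_0 = -4/3:
  E[X_t] = -4/3 * exp(-7/4 t) = -4*exp(-7*t/4)/3
  Var(X_t) = (6)^2 * (1 - exp(-2*7/4 t)) / (2 * 7/4) = 72/7 - 72*exp(-7*t/2)/7.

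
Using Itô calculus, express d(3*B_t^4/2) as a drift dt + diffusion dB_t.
d(3*B_t^4/2) = (9*B_t^2) dt + (6*B_t^3) dB_t

Itô's formula for f(B_t) gives d f(B_t) = f'(B_t) dB_t + (1/2) f''(B_t) dt. Compute derivatives of f(x) = 3*x^4/2:
  f'(x)  = 6*x^3
  f''(x) = 18*x^2
Substitute x = B_t and multiply the f'' term by 1/2:
  drift     = (1/2) * (18*x^2) evaluated at B_t = 9*B_t^2
  diffusion = (6*x^3) evaluated at B_t = 6*B_t^3
Therefore d(3*B_t^4/2) = (9*B_t^2) dt + (6*B_t^3) dB_t.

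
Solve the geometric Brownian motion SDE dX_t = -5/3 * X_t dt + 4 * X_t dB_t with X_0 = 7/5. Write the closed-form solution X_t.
X_t = 7/5 * exp((-29/3) * t + (4) * B_t)

For GBM dX = mu X dt + sigma X dB with X_0 = x_0, apply Itô to Y = log X: dY = (mu - sigma^2/2) dt + sigma dB, so Y_t = log(x_0) + (mu - sigma^2/2) t + sigma B_t and hence X_t = x_0 * exp((mu - sigma^2/2) t + sigma B_t).
With mu = -5/3, sigma = 4, x_0 = 7/5, this gives:
  X_t = 7/5 * exp((-29/3) * t + (4) * B_t).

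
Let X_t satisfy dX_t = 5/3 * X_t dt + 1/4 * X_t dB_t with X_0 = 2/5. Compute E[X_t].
E[X_t] = 2*exp(5*t/3)/5

For GBM dX = mu X dt + sigma X dB with X_0 = x_0, apply Itô to Y = log X: dY = (mu - sigma^2/2) dt + sigma dB, so Y_t = log(x_0) + (mu - sigma^2/2) t + sigma B_t and hence X_t = x_0 * exp((mu - sigma^2/2) t + sigma B_t).
With mu = 5/3, sigma = 1/4, x_0 = 2/5, this gives:
  X_t = 2/5 * exp((157/96) * t + (1/4) * B_t).
Since sigma*B_t ~ Normal(0, sigma^2 t), E[exp(sigma*B_t)] = exp(sigma^2 t / 2); so E[X_t] = x_0 * exp((mu - sigma^2/2) t) * exp(sigma^2 t / 2) = x_0 * exp(mu t) = 2*exp(5*t/3)/5.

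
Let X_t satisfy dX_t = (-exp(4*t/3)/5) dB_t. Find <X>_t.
<X>_t = 3*exp(8*t/3)/200 - 3/200

For an Itô process dX_t = a(t) dt + b(t) dB_t, the quadratic variation is <X>_t = int_0^t b(s)^2 ds (the drift term does not contribute). Here b(s) = -exp(4*s/3)/5, so
  b(s)^2 = exp(8*s/3)/25.
Integrating from 0 to t:
  <X>_t = int_0^t (exp(8*s/3)/25) ds = 3*exp(8*t/3)/200 - 3/200.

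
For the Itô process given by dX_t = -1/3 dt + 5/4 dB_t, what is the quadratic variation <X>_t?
<X>_t = 25*t/16

For an Itô process dX_t = a(t) dt + b(t) dB_t, the quadratic variation is <X>_t = int_0^t b(s)^2 ds (the drift term does not contribute). Here b(s) = 5/4, so
  b(s)^2 = 25/16.
Integrating from 0 to t:
  <X>_t = int_0^t (25/16) ds = 25*t/16.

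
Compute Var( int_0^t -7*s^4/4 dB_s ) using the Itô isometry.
Var = 49*t^9/144

The Itô integral of a deterministic integrand f(s) has mean 0 because each increment f(s) * (B_{s+ds} - B_s) has mean 0. By the Itô isometry:
  Var( int_0^t f(s) dB_s ) = E[ (int_0^t f(s) dB_s)^2 ] = int_0^t f(s)^2 ds.
Here f(s) = -7*s^4/4, so f(s)^2 = 49*s^8/16. Integrate:
  int_0^t (49*s^8/16) ds = 49*t^9/144.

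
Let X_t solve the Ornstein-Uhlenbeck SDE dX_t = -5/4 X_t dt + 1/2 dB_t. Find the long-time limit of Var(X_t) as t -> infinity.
lim Var(X_t) = 1/10

The OU SDE dX = -theta X dt + sigma dB admits the integrating factor exp(theta t): d(exp(theta t) X_t) = sigma exp(theta t) dB_t. Integrating from 0 to t gives X_t = x_0 * exp(-theta t) + sigma * int_0^t exp(-theta (t-s)) dB_s for any initial x_0. The Itô integral has variance (by the Itô isometry) sigma^2 * int_0^t exp(-2 theta (t - s)) ds = sigma^2 * (1 - exp(-2 theta t)) / (2 theta), independent of x_0.
With theta = 5/4, sigma = 1/2:
  Var(X_t) = (1/2)^2 * (1 - exp(-2*5/4 t)) / (2 * 5/4) = 1/10 - exp(-5*t/2)/10.
As t -> infinity, exp(-2*5/4 t) -> 0, so the stationary variance is sigma^2 / (2 theta) = 1/10.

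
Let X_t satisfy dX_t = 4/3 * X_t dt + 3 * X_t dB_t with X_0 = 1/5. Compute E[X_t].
E[X_t] = exp(4*t/3)/5

For GBM dX = mu X dt + sigma X dB with X_0 = x_0, apply Itô to Y = log X: dY = (mu - sigma^2/2) dt + sigma dB, so Y_t = log(x_0) + (mu - sigma^2/2) t + sigma B_t and hence X_t = x_0 * exp((mu - sigma^2/2) t + sigma B_t).
With mu = 4/3, sigma = 3, x_0 = 1/5, this gives:
  X_t = 1/5 * exp((-19/6) * t + (3) * B_t).
Since sigma*B_t ~ Normal(0, sigma^2 t), E[exp(sigma*B_t)] = exp(sigma^2 t / 2); so E[X_t] = x_0 * exp((mu - sigma^2/2) t) * exp(sigma^2 t / 2) = x_0 * exp(mu t) = exp(4*t/3)/5.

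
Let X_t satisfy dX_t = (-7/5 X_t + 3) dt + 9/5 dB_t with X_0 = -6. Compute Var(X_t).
Var(X_t) = 81/70 - 81*exp(-14*t/5)/70

The variance V(t) = Var(X_t) satisfies V'(t) = 2 a V(t) + c^2 with V(0) = 0 (drift coefficient is linear in X, diffusion is constant). With a = -7/5, c = 9/5, the solution is
  V(t) = (c^2 / (2 a)) * (exp(2 a t) - 1)
       = ((9/5)^2 / (2*(-7/5))) * (exp((-14/5) t) - 1)
       = 81/70 - 81*exp(-14*t/5)/70.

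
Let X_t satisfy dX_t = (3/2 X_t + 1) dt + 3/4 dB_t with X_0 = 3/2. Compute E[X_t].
E[X_t] = 13*exp(3*t/2)/6 - 2/3

Taking expectations and using E[dB_t] = 0, the mean m(t) = E[X_t] satisfies the ODE m'(t) = a m(t) + b with m(0) = x_0. With a = 3/2, b = 1, x_0 = 3/2, the solution is
  m(t) = x_0 * exp(a t) + (b/a) * (exp(a t) - 1)
       = (3/2) * exp((3/2) t) + (1/(3/2)) * (exp((3/2) t) - 1)
       = 13*exp(3*t/2)/6 - 2/3.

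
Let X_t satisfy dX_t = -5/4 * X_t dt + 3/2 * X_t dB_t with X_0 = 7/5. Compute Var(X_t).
Var(X_t) = (49*exp(9*t/4) - 49)*exp(-5*t/2)/25

For GBM dX = mu X dt + sigma X dB with X_0 = x_0, apply Itô to Y = log X: dY = (mu - sigma^2/2) dt + sigma dB, so Y_t = log(x_0) + (mu - sigma^2/2) t + sigma B_t and hence X_t = x_0 * exp((mu - sigma^2/2) t + sigma B_t).
With mu = -5/4, sigma = 3/2, x_0 = 7/5, this gives:
  X_t = 7/5 * exp((-19/8) * t + (3/2) * B_t).
Since sigma*B_t ~ Normal(0, sigma^2 t), E[exp(sigma*B_t)] = exp(sigma^2 t / 2); so E[X_t] = x_0 * exp((mu - sigma^2/2) t) * exp(sigma^2 t / 2) = x_0 * exp(mu t) = 7*exp(-5*t/4)/5.
Var(X_t) = E[X_t^2] - (E[X_t])^2 = x_0^2 * exp(2 mu t) * (exp(sigma^2 t) - 1) = (49*exp(9*t/4) - 49)*exp(-5*t/2)/25.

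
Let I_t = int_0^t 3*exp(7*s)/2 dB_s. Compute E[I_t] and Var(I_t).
E[I_t] = 0; Var(I_t) = 9*exp(14*t)/56 - 9/56

The Itô integral of a deterministic integrand f(s) has mean 0 because each increment f(s) * (B_{s+ds} - B_s) has mean 0. By the Itô isometry:
  Var( int_0^t f(s) dB_s ) = E[ (int_0^t f(s) dB_s)^2 ] = int_0^t f(s)^2 ds.
Here f(s) = 3*exp(7*s)/2, so f(s)^2 = 9*exp(14*s)/4. Integrate:
  int_0^t (9*exp(14*s)/4) ds = 9*exp(14*t)/56 - 9/56.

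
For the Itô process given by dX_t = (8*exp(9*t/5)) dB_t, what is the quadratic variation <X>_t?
<X>_t = 160*exp(18*t/5)/9 - 160/9

For an Itô process dX_t = a(t) dt + b(t) dB_t, the quadratic variation is <X>_t = int_0^t b(s)^2 ds (the drift term does not contribute). Here b(s) = 8*exp(9*s/5), so
  b(s)^2 = 64*exp(18*s/5).
Integrating from 0 to t:
  <X>_t = int_0^t (64*exp(18*s/5)) ds = 160*exp(18*t/5)/9 - 160/9.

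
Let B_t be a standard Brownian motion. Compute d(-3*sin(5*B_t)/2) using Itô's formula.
d(-3*sin(5*B_t)/2) = (75*sin(5*B_t)/4) dt + (-15*cos(5*B_t)/2) dB_t

Itô's formula for f(B_t) gives d f(B_t) = f'(B_t) dB_t + (1/2) f''(B_t) dt. Compute derivatives of f(x) = -3*sin(5*x)/2:
  f'(x)  = -15*cos(5*x)/2
  f''(x) = 75*sin(5*x)/2
Substitute x = B_t and multiply the f'' term by 1/2:
  drift     = (1/2) * (75*sin(5*x)/2) evaluated at B_t = 75*sin(5*B_t)/4
  diffusion = (-15*cos(5*x)/2) evaluated at B_t = -15*cos(5*B_t)/2
Therefore d(-3*sin(5*B_t)/2) = (75*sin(5*B_t)/4) dt + (-15*cos(5*B_t)/2) dB_t.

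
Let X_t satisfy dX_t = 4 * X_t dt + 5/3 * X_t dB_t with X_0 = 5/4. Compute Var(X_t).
Var(X_t) = 25*(exp(25*t/9) - 1)*exp(8*t)/16

For GBM dX = mu X dt + sigma X dB with X_0 = x_0, apply Itô to Y = log X: dY = (mu - sigma^2/2) dt + sigma dB, so Y_t = log(x_0) + (mu - sigma^2/2) t + sigma B_t and hence X_t = x_0 * exp((mu - sigma^2/2) t + sigma B_t).
With mu = 4, sigma = 5/3, x_0 = 5/4, this gives:
  X_t = 5/4 * exp((47/18) * t + (5/3) * B_t).
Since sigma*B_t ~ Normal(0, sigma^2 t), E[exp(sigma*B_t)] = exp(sigma^2 t / 2); so E[X_t] = x_0 * exp((mu - sigma^2/2) t) * exp(sigma^2 t / 2) = x_0 * exp(mu t) = 5*exp(4*t)/4.
Var(X_t) = E[X_t^2] - (E[X_t])^2 = x_0^2 * exp(2 mu t) * (exp(sigma^2 t) - 1) = 25*(exp(25*t/9) - 1)*exp(8*t)/16.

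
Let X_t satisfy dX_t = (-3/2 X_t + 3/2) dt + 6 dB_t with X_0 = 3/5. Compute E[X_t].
E[X_t] = 1 - 2*exp(-3*t/2)/5

Taking expectations and using E[dB_t] = 0, the mean m(t) = E[X_t] satisfies the ODE m'(t) = a m(t) + b with m(0) = x_0. With a = -3/2, b = 3/2, x_0 = 3/5, the solution is
  m(t) = x_0 * exp(a t) + (b/a) * (exp(a t) - 1)
       = (3/5) * exp((-3/2) t) + ((3/2)/(-3/2)) * (exp((-3/2) t) - 1)
       = 1 - 2*exp(-3*t/2)/5.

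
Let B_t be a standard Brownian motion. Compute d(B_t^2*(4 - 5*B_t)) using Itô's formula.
d(B_t^2*(4 - 5*B_t)) = (4 - 15*B_t) dt + (B_t*(8 - 15*B_t)) dB_t

Itô's formula for f(B_t) gives d f(B_t) = f'(B_t) dB_t + (1/2) f''(B_t) dt. Compute derivatives of f(x) = x^2*(4 - 5*x):
  f'(x)  = x*(8 - 15*x)
  f''(x) = 8 - 30*x
Substitute x = B_t and multiply the f'' term by 1/2:
  drift     = (1/2) * (8 - 30*x) evaluated at B_t = 4 - 15*B_t
  diffusion = (x*(8 - 15*x)) evaluated at B_t = B_t*(8 - 15*B_t)
Therefore d(B_t^2*(4 - 5*B_t)) = (4 - 15*B_t) dt + (B_t*(8 - 15*B_t)) dB_t.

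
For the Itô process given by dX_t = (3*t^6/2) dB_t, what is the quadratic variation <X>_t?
<X>_t = 9*t^13/52

For an Itô process dX_t = a(t) dt + b(t) dB_t, the quadratic variation is <X>_t = int_0^t b(s)^2 ds (the drift term does not contribute). Here b(s) = 3*s^6/2, so
  b(s)^2 = 9*s^12/4.
Integrating from 0 to t:
  <X>_t = int_0^t (9*s^12/4) ds = 9*t^13/52.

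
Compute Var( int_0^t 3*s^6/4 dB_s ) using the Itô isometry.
Var = 9*t^13/208

The Itô integral of a deterministic integrand f(s) has mean 0 because each increment f(s) * (B_{s+ds} - B_s) has mean 0. By the Itô isometry:
  Var( int_0^t f(s) dB_s ) = E[ (int_0^t f(s) dB_s)^2 ] = int_0^t f(s)^2 ds.
Here f(s) = 3*s^6/4, so f(s)^2 = 9*s^12/16. Integrate:
  int_0^t (9*s^12/16) ds = 9*t^13/208.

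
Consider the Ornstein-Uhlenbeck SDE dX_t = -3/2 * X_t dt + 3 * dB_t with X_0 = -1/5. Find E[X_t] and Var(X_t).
E[X_t] = -exp(-3*t/2)/5; Var(X_t) = 3 - 3*exp(-3*t)

The OU SDE dX = -theta X dt + sigma dB admits the integrating factor exp(theta t): d(exp(theta t) X_t) = sigma exp(theta t) dB_t. Integrating from 0 to t:
  X_t = x_0 * exp(-theta t) + sigma * int_0^t exp(-theta (t-s)) dB_s.
The Itô integral has mean 0 and (by the Itô isometry) variance sigma^2 * int_0^t exp(-2 theta (t - s)) ds = sigma^2 * (1 - exp(-2 theta t)) / (2 theta).
With theta = 3/2, sigma = 3, x_0 = -1/5:
  E[X_t] = -1/5 * exp(-3/2 t) = -exp(-3*t/2)/5
  Var(X_t) = (3)^2 * (1 - exp(-2*3/2 t)) / (2 * 3/2) = 3 - 3*exp(-3*t).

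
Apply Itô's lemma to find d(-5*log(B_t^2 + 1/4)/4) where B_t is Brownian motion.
d(-5*log(B_t^2 + 1/4)/4) = (5*(4*B_t^2 - 1)/(4*B_t^2 + 1)^2) dt + (-10*B_t/(4*B_t^2 + 1)) dB_t

Itô's formula for f(B_t) gives d f(B_t) = f'(B_t) dB_t + (1/2) f''(B_t) dt. Compute derivatives of f(x) = -5*log(x^2 + 1/4)/4:
  f'(x)  = -10*x/(4*x^2 + 1)
  f''(x) = 10*(4*x^2 - 1)/(4*x^2 + 1)^2
Substitute x = B_t and multiply the f'' term by 1/2:
  drift     = (1/2) * (10*(4*x^2 - 1)/(4*x^2 + 1)^2) evaluated at B_t = 5*(4*B_t^2 - 1)/(4*B_t^2 + 1)^2
  diffusion = (-10*x/(4*x^2 + 1)) evaluated at B_t = -10*B_t/(4*B_t^2 + 1)
Therefore d(-5*log(B_t^2 + 1/4)/4) = (5*(4*B_t^2 - 1)/(4*B_t^2 + 1)^2) dt + (-10*B_t/(4*B_t^2 + 1)) dB_t.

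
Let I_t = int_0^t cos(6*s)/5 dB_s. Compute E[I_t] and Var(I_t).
E[I_t] = 0; Var(I_t) = t/50 + sin(12*t)/600

The Itô integral of a deterministic integrand f(s) has mean 0 because each increment f(s) * (B_{s+ds} - B_s) has mean 0. By the Itô isometry:
  Var( int_0^t f(s) dB_s ) = E[ (int_0^t f(s) dB_s)^2 ] = int_0^t f(s)^2 ds.
Here f(s) = cos(6*s)/5, so f(s)^2 = cos(6*s)^2/25. Integrate:
  int_0^t (cos(6*s)^2/25) ds = t/50 + sin(12*t)/600.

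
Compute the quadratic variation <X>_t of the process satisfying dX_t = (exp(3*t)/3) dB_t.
<X>_t = exp(6*t)/54 - 1/54

For an Itô process dX_t = a(t) dt + b(t) dB_t, the quadratic variation is <X>_t = int_0^t b(s)^2 ds (the drift term does not contribute). Here b(s) = exp(3*s)/3, so
  b(s)^2 = exp(6*s)/9.
Integrating from 0 to t:
  <X>_t = int_0^t (exp(6*s)/9) ds = exp(6*t)/54 - 1/54.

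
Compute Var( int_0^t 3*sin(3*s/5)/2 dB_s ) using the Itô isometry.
Var = 9*t/8 - 15*sin(6*t/5)/16

The Itô integral of a deterministic integrand f(s) has mean 0 because each increment f(s) * (B_{s+ds} - B_s) has mean 0. By the Itô isometry:
  Var( int_0^t f(s) dB_s ) = E[ (int_0^t f(s) dB_s)^2 ] = int_0^t f(s)^2 ds.
Here f(s) = 3*sin(3*s/5)/2, so f(s)^2 = 9*sin(3*s/5)^2/4. Integrate:
  int_0^t (9*sin(3*s/5)^2/4) ds = 9*t/8 - 15*sin(6*t/5)/16.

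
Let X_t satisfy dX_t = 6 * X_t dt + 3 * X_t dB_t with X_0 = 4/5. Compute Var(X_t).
Var(X_t) = 16*(exp(9*t) - 1)*exp(12*t)/25

For GBM dX = mu X dt + sigma X dB with X_0 = x_0, apply Itô to Y = log X: dY = (mu - sigma^2/2) dt + sigma dB, so Y_t = log(x_0) + (mu - sigma^2/2) t + sigma B_t and hence X_t = x_0 * exp((mu - sigma^2/2) t + sigma B_t).
With mu = 6, sigma = 3, x_0 = 4/5, this gives:
  X_t = 4/5 * exp((3/2) * t + (3) * B_t).
Since sigma*B_t ~ Normal(0, sigma^2 t), E[exp(sigma*B_t)] = exp(sigma^2 t / 2); so E[X_t] = x_0 * exp((mu - sigma^2/2) t) * exp(sigma^2 t / 2) = x_0 * exp(mu t) = 4*exp(6*t)/5.
Var(X_t) = E[X_t^2] - (E[X_t])^2 = x_0^2 * exp(2 mu t) * (exp(sigma^2 t) - 1) = 16*(exp(9*t) - 1)*exp(12*t)/25.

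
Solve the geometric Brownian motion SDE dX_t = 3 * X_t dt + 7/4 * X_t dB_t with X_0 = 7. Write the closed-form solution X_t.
X_t = 7 * exp((47/32) * t + (7/4) * B_t)

For GBM dX = mu X dt + sigma X dB with X_0 = x_0, apply Itô to Y = log X: dY = (mu - sigma^2/2) dt + sigma dB, so Y_t = log(x_0) + (mu - sigma^2/2) t + sigma B_t and hence X_t = x_0 * exp((mu - sigma^2/2) t + sigma B_t).
With mu = 3, sigma = 7/4, x_0 = 7, this gives:
  X_t = 7 * exp((47/32) * t + (7/4) * B_t).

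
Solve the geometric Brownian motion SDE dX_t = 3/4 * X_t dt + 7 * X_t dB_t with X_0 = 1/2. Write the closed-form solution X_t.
X_t = 1/2 * exp((-95/4) * t + (7) * B_t)

For GBM dX = mu X dt + sigma X dB with X_0 = x_0, apply Itô to Y = log X: dY = (mu - sigma^2/2) dt + sigma dB, so Y_t = log(x_0) + (mu - sigma^2/2) t + sigma B_t and hence X_t = x_0 * exp((mu - sigma^2/2) t + sigma B_t).
With mu = 3/4, sigma = 7, x_0 = 1/2, this gives:
  X_t = 1/2 * exp((-95/4) * t + (7) * B_t).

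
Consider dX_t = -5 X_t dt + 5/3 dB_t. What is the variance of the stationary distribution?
lim Var(X_t) = 5/18

The OU SDE dX = -theta X dt + sigma dB admits the integrating factor exp(theta t): d(exp(theta t) X_t) = sigma exp(theta t) dB_t. Integrating from 0 to t gives X_t = x_0 * exp(-theta t) + sigma * int_0^t exp(-theta (t-s)) dB_s for any initial x_0. The Itô integral has variance (by the Itô isometry) sigma^2 * int_0^t exp(-2 theta (t - s)) ds = sigma^2 * (1 - exp(-2 theta t)) / (2 theta), independent of x_0.
With theta = 5, sigma = 5/3:
  Var(X_t) = (5/3)^2 * (1 - exp(-2*5 t)) / (2 * 5) = 5/18 - 5*exp(-10*t)/18.
As t -> infinity, exp(-2*5 t) -> 0, so the stationary variance is sigma^2 / (2 theta) = 5/18.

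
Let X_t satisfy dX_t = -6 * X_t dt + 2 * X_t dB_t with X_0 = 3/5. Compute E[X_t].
E[X_t] = 3*exp(-6*t)/5

For GBM dX = mu X dt + sigma X dB with X_0 = x_0, apply Itô to Y = log X: dY = (mu - sigma^2/2) dt + sigma dB, so Y_t = log(x_0) + (mu - sigma^2/2) t + sigma B_t and hence X_t = x_0 * exp((mu - sigma^2/2) t + sigma B_t).
With mu = -6, sigma = 2, x_0 = 3/5, this gives:
  X_t = 3/5 * exp((-8) * t + (2) * B_t).
Since sigma*B_t ~ Normal(0, sigma^2 t), E[exp(sigma*B_t)] = exp(sigma^2 t / 2); so E[X_t] = x_0 * exp((mu - sigma^2/2) t) * exp(sigma^2 t / 2) = x_0 * exp(mu t) = 3*exp(-6*t)/5.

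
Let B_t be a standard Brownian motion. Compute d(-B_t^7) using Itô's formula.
d(-B_t^7) = (-21*B_t^5) dt + (-7*B_t^6) dB_t

Itô's formula for f(B_t) gives d f(B_t) = f'(B_t) dB_t + (1/2) f''(B_t) dt. Compute derivatives of f(x) = -x^7:
  f'(x)  = -7*x^6
  f''(x) = -42*x^5
Substitute x = B_t and multiply the f'' term by 1/2:
  drift     = (1/2) * (-42*x^5) evaluated at B_t = -21*B_t^5
  diffusion = (-7*x^6) evaluated at B_t = -7*B_t^6
Therefore d(-B_t^7) = (-21*B_t^5) dt + (-7*B_t^6) dB_t.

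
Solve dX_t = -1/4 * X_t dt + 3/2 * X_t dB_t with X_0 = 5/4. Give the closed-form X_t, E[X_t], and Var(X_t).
X_t = 5/4 * exp((-11/8) t + (3/2) B_t); E[X_t] = 5*exp(-t/4)/4; Var(X_t) = (25*exp(9*t/4) - 25)*exp(-t/2)/16

For GBM dX = mu X dt + sigma X dB with X_0 = x_0, apply Itô to Y = log X: dY = (mu - sigma^2/2) dt + sigma dB, so Y_t = log(x_0) + (mu - sigma^2/2) t + sigma B_t and hence X_t = x_0 * exp((mu - sigma^2/2) t + sigma B_t).
With mu = -1/4, sigma = 3/2, x_0 = 5/4, this gives:
  X_t = 5/4 * exp((-11/8) * t + (3/2) * B_t).
Since sigma*B_t ~ Normal(0, sigma^2 t), E[exp(sigma*B_t)] = exp(sigma^2 t / 2); so E[X_t] = x_0 * exp((mu - sigma^2/2) t) * exp(sigma^2 t / 2) = x_0 * exp(mu t) = 5*exp(-t/4)/4.
Var(X_t) = E[X_t^2] - (E[X_t])^2 = x_0^2 * exp(2 mu t) * (exp(sigma^2 t) - 1) = (25*exp(9*t/4) - 25)*exp(-t/2)/16.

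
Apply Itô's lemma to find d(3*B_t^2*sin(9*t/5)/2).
d(3*B_t^2*sin(9*t/5)/2) = (27*B_t^2*cos(9*t/5)/10 + 3*sin(9*t/5)/2) dt + (3*B_t*sin(9*t/5)) dB_t

Itô's formula for f(t, x): d f(t, B_t) = (f_t + (1/2) f_xx) dt + f_x dB_t. Compute partials of f(t, x) = 3*x^2*sin(9*t/5)/2:
  f_t(t,x)  = 27*x^2*cos(9*t/5)/10
  f_x(t,x)  = 3*x*sin(9*t/5)
  f_xx(t,x) = 3*sin(9*t/5)
Assemble drift = f_t + (1/2) f_xx = 27*x^2*cos(9*t/5)/10 + 3*sin(9*t/5)/2 and diffusion = f_x = 3*x*sin(9*t/5). Substituting x = B_t:
  d(3*B_t^2*sin(9*t/5)/2) = (27*B_t^2*cos(9*t/5)/10 + 3*sin(9*t/5)/2) dt + (3*B_t*sin(9*t/5)) dB_t.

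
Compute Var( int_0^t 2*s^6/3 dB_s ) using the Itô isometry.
Var = 4*t^13/117

The Itô integral of a deterministic integrand f(s) has mean 0 because each increment f(s) * (B_{s+ds} - B_s) has mean 0. By the Itô isometry:
  Var( int_0^t f(s) dB_s ) = E[ (int_0^t f(s) dB_s)^2 ] = int_0^t f(s)^2 ds.
Here f(s) = 2*s^6/3, so f(s)^2 = 4*s^12/9. Integrate:
  int_0^t (4*s^12/9) ds = 4*t^13/117.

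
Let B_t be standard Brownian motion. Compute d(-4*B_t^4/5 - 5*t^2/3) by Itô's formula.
d(-4*B_t^4/5 - 5*t^2/3) = (-24*B_t^2/5 - 10*t/3) dt + (-16*B_t^3/5) dB_t

Itô's formula for f(t, x): d f(t, B_t) = (f_t + (1/2) f_xx) dt + f_x dB_t. Compute partials of f(t, x) = -5*t^2/3 - 4*x^4/5:
  f_t(t,x)  = -10*t/3
  f_x(t,x)  = -16*x^3/5
  f_xx(t,x) = -48*x^2/5
Assemble drift = f_t + (1/2) f_xx = -10*t/3 - 24*x^2/5 and diffusion = f_x = -16*x^3/5. Substituting x = B_t:
  d(-4*B_t^4/5 - 5*t^2/3) = (-24*B_t^2/5 - 10*t/3) dt + (-16*B_t^3/5) dB_t.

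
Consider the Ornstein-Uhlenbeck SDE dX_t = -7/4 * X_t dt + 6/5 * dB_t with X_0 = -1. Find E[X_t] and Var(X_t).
E[X_t] = -exp(-7*t/4); Var(X_t) = 72/175 - 72*exp(-7*t/2)/175

The OU SDE dX = -theta X dt + sigma dB admits the integrating factor exp(theta t): d(exp(theta t) X_t) = sigma exp(theta t) dB_t. Integrating from 0 to t:
  X_t = x_0 * exp(-theta t) + sigma * int_0^t exp(-theta (t-s)) dB_s.
The Itô integral has mean 0 and (by the Itô isometry) variance sigma^2 * int_0^t exp(-2 theta (t - s)) ds = sigma^2 * (1 - exp(-2 theta t)) / (2 theta).
With theta = 7/4, sigma = 6/5, x_0 = -1:
  E[X_t] = -1 * exp(-7/4 t) = -exp(-7*t/4)
  Var(X_t) = (6/5)^2 * (1 - exp(-2*7/4 t)) / (2 * 7/4) = 72/175 - 72*exp(-7*t/2)/175.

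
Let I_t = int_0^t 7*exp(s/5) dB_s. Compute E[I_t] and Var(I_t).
E[I_t] = 0; Var(I_t) = 245*exp(2*t/5)/2 - 245/2

The Itô integral of a deterministic integrand f(s) has mean 0 because each increment f(s) * (B_{s+ds} - B_s) has mean 0. By the Itô isometry:
  Var( int_0^t f(s) dB_s ) = E[ (int_0^t f(s) dB_s)^2 ] = int_0^t f(s)^2 ds.
Here f(s) = 7*exp(s/5), so f(s)^2 = 49*exp(2*s/5). Integrate:
  int_0^t (49*exp(2*s/5)) ds = 245*exp(2*t/5)/2 - 245/2.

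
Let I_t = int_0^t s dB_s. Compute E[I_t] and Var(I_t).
E[I_t] = 0; Var(I_t) = t^3/3

The Itô integral of a deterministic integrand f(s) has mean 0 because each increment f(s) * (B_{s+ds} - B_s) has mean 0. By the Itô isometry:
  Var( int_0^t f(s) dB_s ) = E[ (int_0^t f(s) dB_s)^2 ] = int_0^t f(s)^2 ds.
Here f(s) = s, so f(s)^2 = s^2. Integrate:
  int_0^t (s^2) ds = t^3/3.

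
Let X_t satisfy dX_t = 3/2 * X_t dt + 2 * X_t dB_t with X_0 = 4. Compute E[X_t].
E[X_t] = 4*exp(3*t/2)

For GBM dX = mu X dt + sigma X dB with X_0 = x_0, apply Itô to Y = log X: dY = (mu - sigma^2/2) dt + sigma dB, so Y_t = log(x_0) + (mu - sigma^2/2) t + sigma B_t and hence X_t = x_0 * exp((mu - sigma^2/2) t + sigma B_t).
With mu = 3/2, sigma = 2, x_0 = 4, this gives:
  X_t = 4 * exp((-1/2) * t + (2) * B_t).
Since sigma*B_t ~ Normal(0, sigma^2 t), E[exp(sigma*B_t)] = exp(sigma^2 t / 2); so E[X_t] = x_0 * exp((mu - sigma^2/2) t) * exp(sigma^2 t / 2) = x_0 * exp(mu t) = 4*exp(3*t/2).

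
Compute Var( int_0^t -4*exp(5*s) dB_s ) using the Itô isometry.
Var = 8*exp(10*t)/5 - 8/5

The Itô integral of a deterministic integrand f(s) has mean 0 because each increment f(s) * (B_{s+ds} - B_s) has mean 0. By the Itô isometry:
  Var( int_0^t f(s) dB_s ) = E[ (int_0^t f(s) dB_s)^2 ] = int_0^t f(s)^2 ds.
Here f(s) = -4*exp(5*s), so f(s)^2 = 16*exp(10*s). Integrate:
  int_0^t (16*exp(10*s)) ds = 8*exp(10*t)/5 - 8/5.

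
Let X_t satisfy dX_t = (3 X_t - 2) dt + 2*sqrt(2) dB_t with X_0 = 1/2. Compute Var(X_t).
Var(X_t) = 4*exp(6*t)/3 - 4/3

The variance V(t) = Var(X_t) satisfies V'(t) = 2 a V(t) + c^2 with V(0) = 0 (drift coefficient is linear in X, diffusion is constant). With a = 3, c = 2*sqrt(2), the solution is
  V(t) = (c^2 / (2 a)) * (exp(2 a t) - 1)
       = ((2*sqrt(2))^2 / (2*3)) * (exp(6 t) - 1)
       = 4*exp(6*t)/3 - 4/3.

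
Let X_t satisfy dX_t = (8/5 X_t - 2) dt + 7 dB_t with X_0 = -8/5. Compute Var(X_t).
Var(X_t) = 245*exp(16*t/5)/16 - 245/16

The variance V(t) = Var(X_t) satisfies V'(t) = 2 a V(t) + c^2 with V(0) = 0 (drift coefficient is linear in X, diffusion is constant). With a = 8/5, c = 7, the solution is
  V(t) = (c^2 / (2 a)) * (exp(2 a t) - 1)
       = (7^2 / (2*(8/5))) * (exp((16/5) t) - 1)
       = 245*exp(16*t/5)/16 - 245/16.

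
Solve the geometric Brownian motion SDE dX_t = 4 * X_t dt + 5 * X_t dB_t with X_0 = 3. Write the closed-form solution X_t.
X_t = 3 * exp((-17/2) * t + (5) * B_t)

For GBM dX = mu X dt + sigma X dB with X_0 = x_0, apply Itô to Y = log X: dY = (mu - sigma^2/2) dt + sigma dB, so Y_t = log(x_0) + (mu - sigma^2/2) t + sigma B_t and hence X_t = x_0 * exp((mu - sigma^2/2) t + sigma B_t).
With mu = 4, sigma = 5, x_0 = 3, this gives:
  X_t = 3 * exp((-17/2) * t + (5) * B_t).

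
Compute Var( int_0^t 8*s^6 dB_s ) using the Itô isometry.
Var = 64*t^13/13

The Itô integral of a deterministic integrand f(s) has mean 0 because each increment f(s) * (B_{s+ds} - B_s) has mean 0. By the Itô isometry:
  Var( int_0^t f(s) dB_s ) = E[ (int_0^t f(s) dB_s)^2 ] = int_0^t f(s)^2 ds.
Here f(s) = 8*s^6, so f(s)^2 = 64*s^12. Integrate:
  int_0^t (64*s^12) ds = 64*t^13/13.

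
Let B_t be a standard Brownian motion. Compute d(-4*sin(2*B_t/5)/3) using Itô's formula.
d(-4*sin(2*B_t/5)/3) = (8*sin(2*B_t/5)/75) dt + (-8*cos(2*B_t/5)/15) dB_t

Itô's formula for f(B_t) gives d f(B_t) = f'(B_t) dB_t + (1/2) f''(B_t) dt. Compute derivatives of f(x) = -4*sin(2*x/5)/3:
  f'(x)  = -8*cos(2*x/5)/15
  f''(x) = 16*sin(2*x/5)/75
Substitute x = B_t and multiply the f'' term by 1/2:
  drift     = (1/2) * (16*sin(2*x/5)/75) evaluated at B_t = 8*sin(2*B_t/5)/75
  diffusion = (-8*cos(2*x/5)/15) evaluated at B_t = -8*cos(2*B_t/5)/15
Therefore d(-4*sin(2*B_t/5)/3) = (8*sin(2*B_t/5)/75) dt + (-8*cos(2*B_t/5)/15) dB_t.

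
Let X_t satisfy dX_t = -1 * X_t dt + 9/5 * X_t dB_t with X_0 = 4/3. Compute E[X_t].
E[X_t] = 4*exp(-t)/3

For GBM dX = mu X dt + sigma X dB with X_0 = x_0, apply Itô to Y = log X: dY = (mu - sigma^2/2) dt + sigma dB, so Y_t = log(x_0) + (mu - sigma^2/2) t + sigma B_t and hence X_t = x_0 * exp((mu - sigma^2/2) t + sigma B_t).
With mu = -1, sigma = 9/5, x_0 = 4/3, this gives:
  X_t = 4/3 * exp((-131/50) * t + (9/5) * B_t).
Since sigma*B_t ~ Normal(0, sigma^2 t), E[exp(sigma*B_t)] = exp(sigma^2 t / 2); so E[X_t] = x_0 * exp((mu - sigma^2/2) t) * exp(sigma^2 t / 2) = x_0 * exp(mu t) = 4*exp(-t)/3.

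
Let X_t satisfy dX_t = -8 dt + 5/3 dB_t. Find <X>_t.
<X>_t = 25*t/9

For an Itô process dX_t = a(t) dt + b(t) dB_t, the quadratic variation is <X>_t = int_0^t b(s)^2 ds (the drift term does not contribute). Here b(s) = 5/3, so
  b(s)^2 = 25/9.
Integrating from 0 to t:
  <X>_t = int_0^t (25/9) ds = 25*t/9.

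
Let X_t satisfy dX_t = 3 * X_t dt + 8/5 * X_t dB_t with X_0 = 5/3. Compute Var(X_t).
Var(X_t) = 25*(exp(64*t/25) - 1)*exp(6*t)/9

For GBM dX = mu X dt + sigma X dB with X_0 = x_0, apply Itô to Y = log X: dY = (mu - sigma^2/2) dt + sigma dB, so Y_t = log(x_0) + (mu - sigma^2/2) t + sigma B_t and hence X_t = x_0 * exp((mu - sigma^2/2) t + sigma B_t).
With mu = 3, sigma = 8/5, x_0 = 5/3, this gives:
  X_t = 5/3 * exp((43/25) * t + (8/5) * B_t).
Since sigma*B_t ~ Normal(0, sigma^2 t), E[exp(sigma*B_t)] = exp(sigma^2 t / 2); so E[X_t] = x_0 * exp((mu - sigma^2/2) t) * exp(sigma^2 t / 2) = x_0 * exp(mu t) = 5*exp(3*t)/3.
Var(X_t) = E[X_t^2] - (E[X_t])^2 = x_0^2 * exp(2 mu t) * (exp(sigma^2 t) - 1) = 25*(exp(64*t/25) - 1)*exp(6*t)/9.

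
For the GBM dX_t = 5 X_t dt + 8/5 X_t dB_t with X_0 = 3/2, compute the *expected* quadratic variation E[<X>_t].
E[<X>_t] = 72*exp(314*t/25)/157 - 72/157

<X>_t = int_0^t ((8/5) * X_s)^2 ds. Taking expectation inside the integral: E[<X>_t] = (8/5)^2 * int_0^t E[X_s^2] ds. For GBM, E[X_s^2] = x_0^2 * exp((2 mu + sigma^2) s). Integrating:
  E[<X>_t] = (8/5)^2 * (3/2)^2 * (exp((2*5 + (8/5)^2) t) - 1) / (2*5 + (8/5)^2)
           = (8/5)^2 * (3/2)^2 * (exp((314/25) t) - 1) / (314/25) = 72*exp(314*t/25)/157 - 72/157.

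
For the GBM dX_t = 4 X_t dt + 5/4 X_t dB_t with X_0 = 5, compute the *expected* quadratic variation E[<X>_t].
E[<X>_t] = 625*exp(153*t/16)/153 - 625/153

<X>_t = int_0^t ((5/4) * X_s)^2 ds. Taking expectation inside the integral: E[<X>_t] = (5/4)^2 * int_0^t E[X_s^2] ds. For GBM, E[X_s^2] = x_0^2 * exp((2 mu + sigma^2) s). Integrating:
  E[<X>_t] = (5/4)^2 * 5^2 * (exp((2*4 + (5/4)^2) t) - 1) / (2*4 + (5/4)^2)
           = (5/4)^2 * 5^2 * (exp((153/16) t) - 1) / (153/16) = 625*exp(153*t/16)/153 - 625/153.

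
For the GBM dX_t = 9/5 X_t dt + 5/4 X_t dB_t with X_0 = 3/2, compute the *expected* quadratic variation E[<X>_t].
E[<X>_t] = 1125*exp(413*t/80)/1652 - 1125/1652

<X>_t = int_0^t ((5/4) * X_s)^2 ds. Taking expectation inside the integral: E[<X>_t] = (5/4)^2 * int_0^t E[X_s^2] ds. For GBM, E[X_s^2] = x_0^2 * exp((2 mu + sigma^2) s). Integrating:
  E[<X>_t] = (5/4)^2 * (3/2)^2 * (exp((2*(9/5) + (5/4)^2) t) - 1) / (2*(9/5) + (5/4)^2)
           = (5/4)^2 * (3/2)^2 * (exp((413/80) t) - 1) / (413/80) = 1125*exp(413*t/80)/1652 - 1125/1652.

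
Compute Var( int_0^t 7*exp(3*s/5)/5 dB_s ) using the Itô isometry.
Var = 49*exp(6*t/5)/30 - 49/30

The Itô integral of a deterministic integrand f(s) has mean 0 because each increment f(s) * (B_{s+ds} - B_s) has mean 0. By the Itô isometry:
  Var( int_0^t f(s) dB_s ) = E[ (int_0^t f(s) dB_s)^2 ] = int_0^t f(s)^2 ds.
Here f(s) = 7*exp(3*s/5)/5, so f(s)^2 = 49*exp(6*s/5)/25. Integrate:
  int_0^t (49*exp(6*s/5)/25) ds = 49*exp(6*t/5)/30 - 49/30.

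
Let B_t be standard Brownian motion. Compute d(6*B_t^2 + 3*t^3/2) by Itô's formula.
d(6*B_t^2 + 3*t^3/2) = (9*t^2/2 + 6) dt + (12*B_t) dB_t

Itô's formula for f(t, x): d f(t, B_t) = (f_t + (1/2) f_xx) dt + f_x dB_t. Compute partials of f(t, x) = 3*t^3/2 + 6*x^2:
  f_t(t,x)  = 9*t^2/2
  f_x(t,x)  = 12*x
  f_xx(t,x) = 12
Assemble drift = f_t + (1/2) f_xx = 9*t^2/2 + 6 and diffusion = f_x = 12*x. Substituting x = B_t:
  d(6*B_t^2 + 3*t^3/2) = (9*t^2/2 + 6) dt + (12*B_t) dB_t.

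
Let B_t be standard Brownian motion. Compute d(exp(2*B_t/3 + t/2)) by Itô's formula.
d(exp(2*B_t/3 + t/2)) = (13*exp(2*B_t/3 + t/2)/18) dt + (2*exp(2*B_t/3 + t/2)/3) dB_t

Itô's formula for f(t, x): d f(t, B_t) = (f_t + (1/2) f_xx) dt + f_x dB_t. Compute partials of f(t, x) = exp(t/2 + 2*x/3):
  f_t(t,x)  = exp(t/2 + 2*x/3)/2
  f_x(t,x)  = 2*exp(t/2 + 2*x/3)/3
  f_xx(t,x) = 4*exp(t/2 + 2*x/3)/9
Assemble drift = f_t + (1/2) f_xx = 13*exp(t/2 + 2*x/3)/18 and diffusion = f_x = 2*exp(t/2 + 2*x/3)/3. Substituting x = B_t:
  d(exp(2*B_t/3 + t/2)) = (13*exp(2*B_t/3 + t/2)/18) dt + (2*exp(2*B_t/3 + t/2)/3) dB_t.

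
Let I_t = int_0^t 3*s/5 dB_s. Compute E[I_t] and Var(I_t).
E[I_t] = 0; Var(I_t) = 3*t^3/25

The Itô integral of a deterministic integrand f(s) has mean 0 because each increment f(s) * (B_{s+ds} - B_s) has mean 0. By the Itô isometry:
  Var( int_0^t f(s) dB_s ) = E[ (int_0^t f(s) dB_s)^2 ] = int_0^t f(s)^2 ds.
Here f(s) = 3*s/5, so f(s)^2 = 9*s^2/25. Integrate:
  int_0^t (9*s^2/25) ds = 3*t^3/25.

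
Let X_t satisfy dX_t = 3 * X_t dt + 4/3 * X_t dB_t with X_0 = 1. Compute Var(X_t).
Var(X_t) = exp(70*t/9) - exp(6*t)

For GBM dX = mu X dt + sigma X dB with X_0 = x_0, apply Itô to Y = log X: dY = (mu - sigma^2/2) dt + sigma dB, so Y_t = log(x_0) + (mu - sigma^2/2) t + sigma B_t and hence X_t = x_0 * exp((mu - sigma^2/2) t + sigma B_t).
With mu = 3, sigma = 4/3, x_0 = 1, this gives:
  X_t = 1 * exp((19/9) * t + (4/3) * B_t).
Since sigma*B_t ~ Normal(0, sigma^2 t), E[exp(sigma*B_t)] = exp(sigma^2 t / 2); so E[X_t] = x_0 * exp((mu - sigma^2/2) t) * exp(sigma^2 t / 2) = x_0 * exp(mu t) = exp(3*t).
Var(X_t) = E[X_t^2] - (E[X_t])^2 = x_0^2 * exp(2 mu t) * (exp(sigma^2 t) - 1) = exp(70*t/9) - exp(6*t).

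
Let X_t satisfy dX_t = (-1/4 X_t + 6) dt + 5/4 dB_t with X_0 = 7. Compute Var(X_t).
Var(X_t) = 25/8 - 25*exp(-t/2)/8

The variance V(t) = Var(X_t) satisfies V'(t) = 2 a V(t) + c^2 with V(0) = 0 (drift coefficient is linear in X, diffusion is constant). With a = -1/4, c = 5/4, the solution is
  V(t) = (c^2 / (2 a)) * (exp(2 a t) - 1)
       = ((5/4)^2 / (2*(-1/4))) * (exp((-1/2) t) - 1)
       = 25/8 - 25*exp(-t/2)/8.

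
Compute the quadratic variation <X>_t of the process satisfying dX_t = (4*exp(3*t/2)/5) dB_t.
<X>_t = 16*exp(3*t)/75 - 16/75

For an Itô process dX_t = a(t) dt + b(t) dB_t, the quadratic variation is <X>_t = int_0^t b(s)^2 ds (the drift term does not contribute). Here b(s) = 4*exp(3*s/2)/5, so
  b(s)^2 = 16*exp(3*s)/25.
Integrating from 0 to t:
  <X>_t = int_0^t (16*exp(3*s)/25) ds = 16*exp(3*t)/75 - 16/75.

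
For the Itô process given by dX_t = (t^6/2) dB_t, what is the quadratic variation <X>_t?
<X>_t = t^13/52

For an Itô process dX_t = a(t) dt + b(t) dB_t, the quadratic variation is <X>_t = int_0^t b(s)^2 ds (the drift term does not contribute). Here b(s) = s^6/2, so
  b(s)^2 = s^12/4.
Integrating from 0 to t:
  <X>_t = int_0^t (s^12/4) ds = t^13/52.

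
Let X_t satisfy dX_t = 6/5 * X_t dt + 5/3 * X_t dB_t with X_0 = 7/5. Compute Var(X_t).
Var(X_t) = 49*(exp(25*t/9) - 1)*exp(12*t/5)/25

For GBM dX = mu X dt + sigma X dB with X_0 = x_0, apply Itô to Y = log X: dY = (mu - sigma^2/2) dt + sigma dB, so Y_t = log(x_0) + (mu - sigma^2/2) t + sigma B_t and hence X_t = x_0 * exp((mu - sigma^2/2) t + sigma B_t).
With mu = 6/5, sigma = 5/3, x_0 = 7/5, this gives:
  X_t = 7/5 * exp((-17/90) * t + (5/3) * B_t).
Since sigma*B_t ~ Normal(0, sigma^2 t), E[exp(sigma*B_t)] = exp(sigma^2 t / 2); so E[X_t] = x_0 * exp((mu - sigma^2/2) t) * exp(sigma^2 t / 2) = x_0 * exp(mu t) = 7*exp(6*t/5)/5.
Var(X_t) = E[X_t^2] - (E[X_t])^2 = x_0^2 * exp(2 mu t) * (exp(sigma^2 t) - 1) = 49*(exp(25*t/9) - 1)*exp(12*t/5)/25.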